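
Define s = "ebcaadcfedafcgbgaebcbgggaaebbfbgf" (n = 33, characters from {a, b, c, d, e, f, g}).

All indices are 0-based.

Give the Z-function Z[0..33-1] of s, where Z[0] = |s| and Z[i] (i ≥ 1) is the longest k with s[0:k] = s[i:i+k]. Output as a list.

Z[0]=33
i=1: fresh scan; Z[1]=0
i=2: fresh scan; Z[2]=0
i=3: fresh scan; Z[3]=0
i=4: fresh scan; Z[4]=0
i=5: fresh scan; Z[5]=0
i=6: fresh scan; Z[6]=0
i=7: fresh scan; Z[7]=0
i=8: fresh scan; Z[8]=1 scan→box=[8,9)
i=9: fresh scan; Z[9]=0
i=10: fresh scan; Z[10]=0
i=11: fresh scan; Z[11]=0
i=12: fresh scan; Z[12]=0
i=13: fresh scan; Z[13]=0
i=14: fresh scan; Z[14]=0
i=15: fresh scan; Z[15]=0
i=16: fresh scan; Z[16]=0
i=17: fresh scan; Z[17]=3 scan→box=[17,20)
i=18: min(r-i=2, Z[1]=0)=0; Z[18]=0
i=19: min(r-i=1, Z[2]=0)=0; Z[19]=0
i=20: fresh scan; Z[20]=0
i=21: fresh scan; Z[21]=0
i=22: fresh scan; Z[22]=0
i=23: fresh scan; Z[23]=0
i=24: fresh scan; Z[24]=0
i=25: fresh scan; Z[25]=0
i=26: fresh scan; Z[26]=2 scan→box=[26,28)
i=27: min(r-i=1, Z[1]=0)=0; Z[27]=0
i=28: fresh scan; Z[28]=0
i=29: fresh scan; Z[29]=0
i=30: fresh scan; Z[30]=0
i=31: fresh scan; Z[31]=0
i=32: fresh scan; Z[32]=0

[33, 0, 0, 0, 0, 0, 0, 0, 1, 0, 0, 0, 0, 0, 0, 0, 0, 3, 0, 0, 0, 0, 0, 0, 0, 0, 2, 0, 0, 0, 0, 0, 0]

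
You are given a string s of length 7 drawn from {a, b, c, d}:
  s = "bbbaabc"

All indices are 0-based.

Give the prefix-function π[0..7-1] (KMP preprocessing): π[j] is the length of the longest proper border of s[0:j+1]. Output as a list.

π[0] = 0
j=1 s[j]='b': π[1]=1 (border 'b')
j=2 s[j]='b': π[2]=2 (border 'bb')
j=3 s[j]='a': k: 2→1→0; π[3]=0 (border '')
j=4 s[j]='a': π[4]=0 (border '')
j=5 s[j]='b': π[5]=1 (border 'b')
j=6 s[j]='c': k: 1→0; π[6]=0 (border '')

[0, 1, 2, 0, 0, 1, 0]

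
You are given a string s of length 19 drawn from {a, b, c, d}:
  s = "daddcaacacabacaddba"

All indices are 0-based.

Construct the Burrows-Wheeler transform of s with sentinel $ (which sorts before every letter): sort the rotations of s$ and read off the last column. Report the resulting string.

rank  rotation              last
    0  $daddcaacacabacaddba  a
    1  a$daddcaacacabacaddb  b
    2  aacacabacaddba$daddc  c
    3  abacaddba$daddcaacac  c
    4  acabacaddba$daddcaac  c
    5  acacabacaddba$daddca  a
    6  acaddba$daddcaacacab  b
    7  addba$daddcaacacabac  c
    8  addcaacacabacaddba$d  d
    9  ba$daddcaacacabacadd  d
   10  bacaddba$daddcaacaca  a
   11  caacacabacaddba$dadd  d
   12  cabacaddba$daddcaaca  a
   13  cacabacaddba$daddcaa  a
   14  caddba$daddcaacacaba  a
   15  daddcaacacabacaddba$  $
   16  dba$daddcaacacabacad  d
   17  dcaacacabacaddba$dad  d
   18  ddba$daddcaacacabaca  a
   19  ddcaacacabacaddba$da  a

abcccabcddadaaa$ddaa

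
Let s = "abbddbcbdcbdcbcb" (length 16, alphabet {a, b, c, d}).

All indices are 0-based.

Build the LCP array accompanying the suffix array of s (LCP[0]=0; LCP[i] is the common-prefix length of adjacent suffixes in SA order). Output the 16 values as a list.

sorted suffixes:
  #0 SA[0]=0  'abbddbcbdcbdcbcb'
  #1 SA[1]=15  'b'
  #2 SA[2]=1  'bbddbcbdcbdcbcb'
  #3 SA[3]=13  'bcb'
  #4 SA[4]=5  'bcbdcbdcbcb'
  #5 SA[5]=10  'bdcbcb'
  #6 SA[6]=7  'bdcbdcbcb'
  #7 SA[7]=2  'bddbcbdcbdcbcb'
  #8 SA[8]=14  'cb'
  #9 SA[9]=12  'cbcb'
  #10 SA[10]=9  'cbdcbcb'
  #11 SA[11]=6  'cbdcbdcbcb'
  #12 SA[12]=4  'dbcbdcbdcbcb'
  #13 SA[13]=11  'dcbcb'
  #14 SA[14]=8  'dcbdcbcb'
  #15 SA[15]=3  'ddbcbdcbdcbcb'

SA = [0, 15, 1, 13, 5, 10, 7, 2, 14, 12, 9, 6, 4, 11, 8, 3]
[i] adj suffixes → lcp
  [1] 0/15 → 0 ('')
  [2] 15/1 → 1 ('b')
  [3] 1/13 → 1 ('b')
  [4] 13/5 → 3 ('bcb')
  [5] 5/10 → 1 ('b')
  [6] 10/7 → 4 ('bdcb')
  [7] 7/2 → 2 ('bd')
  [8] 2/14 → 0 ('')
  [9] 14/12 → 2 ('cb')
  [10] 12/9 → 2 ('cb')
  [11] 9/6 → 5 ('cbdcb')
  [12] 6/4 → 0 ('')
  [13] 4/11 → 1 ('d')
  [14] 11/8 → 3 ('dcb')
  [15] 8/3 → 1 ('d')

[0, 0, 1, 1, 3, 1, 4, 2, 0, 2, 2, 5, 0, 1, 3, 1]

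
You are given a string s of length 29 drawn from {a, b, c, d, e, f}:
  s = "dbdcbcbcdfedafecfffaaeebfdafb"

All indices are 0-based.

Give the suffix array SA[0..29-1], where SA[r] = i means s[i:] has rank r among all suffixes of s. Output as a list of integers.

[19, 20, 26, 12, 28, 4, 6, 1, 23, 3, 5, 7, 15, 25, 11, 0, 2, 8, 22, 14, 10, 21, 18, 27, 24, 13, 9, 17, 16]

rank→(start, suffix):
  0 → (19, 'aaeebfdafb')
  1 → (20, 'aeebfdafb')
  2 → (26, 'afb')
  3 → (12, 'afecfffaaeebfdafb')
  4 → (28, 'b')
  5 → (4, 'bcbcdfedafecfffaaeebfdafb')
  6 → (6, 'bcdfedafecfffaaeebfdafb')
  7 → (1, 'bdcbcbcdfedafecfffaaeebfdafb')
  8 → (23, 'bfdafb')
  9 → (3, 'cbcbcdfedafecfffaaeebfdafb')
  10 → (5, 'cbcdfedafecfffaaeebfdafb')
  11 → (7, 'cdfedafecfffaaeebfdafb')
  12 → (15, 'cfffaaeebfdafb')
  13 → (25, 'dafb')
  14 → (11, 'dafecfffaaeebfdafb')
  15 → (0, 'dbdcbcbcdfedafecfffaaeebfdafb')
  16 → (2, 'dcbcbcdfedafecfffaaeebfdafb')
  17 → (8, 'dfedafecfffaaeebfdafb')
  18 → (22, 'ebfdafb')
  19 → (14, 'ecfffaaeebfdafb')
  20 → (10, 'edafecfffaaeebfdafb')
  21 → (21, 'eebfdafb')
  22 → (18, 'faaeebfdafb')
  23 → (27, 'fb')
  24 → (24, 'fdafb')
  25 → (13, 'fecfffaaeebfdafb')
  26 → (9, 'fedafecfffaaeebfdafb')
  27 → (17, 'ffaaeebfdafb')
  28 → (16, 'fffaaeebfdafb')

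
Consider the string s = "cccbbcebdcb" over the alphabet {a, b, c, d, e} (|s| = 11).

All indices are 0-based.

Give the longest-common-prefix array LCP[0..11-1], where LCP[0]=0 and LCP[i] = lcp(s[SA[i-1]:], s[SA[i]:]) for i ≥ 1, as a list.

sorted suffixes:
  #0 SA[0]=10  'b'
  #1 SA[1]=3  'bbcebdcb'
  #2 SA[2]=4  'bcebdcb'
  #3 SA[3]=7  'bdcb'
  #4 SA[4]=9  'cb'
  #5 SA[5]=2  'cbbcebdcb'
  #6 SA[6]=1  'ccbbcebdcb'
  #7 SA[7]=0  'cccbbcebdcb'
  #8 SA[8]=5  'cebdcb'
  #9 SA[9]=8  'dcb'
  #10 SA[10]=6  'ebdcb'

SA = [10, 3, 4, 7, 9, 2, 1, 0, 5, 8, 6]
rank  pair      lcp
   1  s[10:],s[3:]  1  'b'
   2  s[3:],s[4:]  1  'b'
   3  s[4:],s[7:]  1  'b'
   4  s[7:],s[9:]  0  ''
   5  s[9:],s[2:]  2  'cb'
   6  s[2:],s[1:]  1  'c'
   7  s[1:],s[0:]  2  'cc'
   8  s[0:],s[5:]  1  'c'
   9  s[5:],s[8:]  0  ''
  10  s[8:],s[6:]  0  ''

[0, 1, 1, 1, 0, 2, 1, 2, 1, 0, 0]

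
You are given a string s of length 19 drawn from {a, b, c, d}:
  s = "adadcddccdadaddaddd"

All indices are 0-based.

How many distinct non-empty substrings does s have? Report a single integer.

155

sorted suffixes:
  #0 SA[0]=0  'adadcddccdadaddaddd'
  #1 SA[1]=10  'adaddaddd'
  #2 SA[2]=2  'adcddccdadaddaddd'
  #3 SA[3]=12  'addaddd'
  #4 SA[4]=15  'addd'
  #5 SA[5]=7  'ccdadaddaddd'
  #6 SA[6]=8  'cdadaddaddd'
  #7 SA[7]=4  'cddccdadaddaddd'
  #8 SA[8]=18  'd'
  #9 SA[9]=9  'dadaddaddd'
  #10 SA[10]=1  'dadcddccdadaddaddd'
  #11 SA[11]=11  'daddaddd'
  #12 SA[12]=14  'daddd'
  #13 SA[13]=6  'dccdadaddaddd'
  #14 SA[14]=3  'dcddccdadaddaddd'
  #15 SA[15]=17  'dd'
  #16 SA[16]=13  'ddaddd'
  #17 SA[17]=5  'ddccdadaddaddd'
  #18 SA[18]=16  'ddd'

SA = [0, 10, 2, 12, 15, 7, 8, 4, 18, 9, 1, 11, 14, 6, 3, 17, 13, 5, 16]
i: (SA[i-1],SA[i]) lcp shared
  1: (0,10) 4 'adad'
  2: (10,2) 2 'ad'
  3: (2,12) 2 'ad'
  4: (12,15) 3 'add'
  5: (15,7) 0 ''
  6: (7,8) 1 'c'
  7: (8,4) 2 'cd'
  8: (4,18) 0 ''
  9: (18,9) 1 'd'
  10: (9,1) 3 'dad'
  11: (1,11) 3 'dad'
  12: (11,14) 4 'dadd'
  13: (14,6) 1 'd'
  14: (6,3) 2 'dc'
  15: (3,17) 1 'd'
  16: (17,13) 2 'dd'
  17: (13,5) 2 'dd'
  18: (5,16) 2 'dd'

n(n+1)/2 = 19·20/2 = 190
Σ LCP = 0 + 4 + 2 + 2 + 3 + 0 + 1 + 2 + 0 + 1 + 3 + 3 + 4 + 1 + 2 + 1 + 2 + 2 + 2 = 35
distinct = 190 − 35 = 155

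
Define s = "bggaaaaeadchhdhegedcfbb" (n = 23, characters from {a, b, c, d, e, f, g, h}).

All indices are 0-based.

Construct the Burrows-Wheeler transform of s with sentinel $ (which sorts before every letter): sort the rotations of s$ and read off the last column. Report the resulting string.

rank  rotation                  last
    0  $bggaaaaeadchhdhegedcfbb  b
    1  aaaaeadchhdhegedcfbb$bgg  g
    2  aaaeadchhdhegedcfbb$bgga  a
    3  aaeadchhdhegedcfbb$bggaa  a
    4  adchhdhegedcfbb$bggaaaae  e
    5  aeadchhdhegedcfbb$bggaaa  a
    6  b$bggaaaaeadchhdhegedcfb  b
    7  bb$bggaaaaeadchhdhegedcf  f
    8  bggaaaaeadchhdhegedcfbb$  $
    9  cfbb$bggaaaaeadchhdheged  d
   10  chhdhegedcfbb$bggaaaaead  d
   11  dcfbb$bggaaaaeadchhdhege  e
   12  dchhdhegedcfbb$bggaaaaea  a
   13  dhegedcfbb$bggaaaaeadchh  h
   14  eadchhdhegedcfbb$bggaaaa  a
   15  edcfbb$bggaaaaeadchhdheg  g
   16  egedcfbb$bggaaaaeadchhdh  h
   17  fbb$bggaaaaeadchhdhegedc  c
   18  gaaaaeadchhdhegedcfbb$bg  g
   19  gedcfbb$bggaaaaeadchhdhe  e
   20  ggaaaaeadchhdhegedcfbb$b  b
   21  hdhegedcfbb$bggaaaaeadch  h
   22  hegedcfbb$bggaaaaeadchhd  d
   23  hhdhegedcfbb$bggaaaaeadc  c

bgaaeabf$ddeahaghcgebhdc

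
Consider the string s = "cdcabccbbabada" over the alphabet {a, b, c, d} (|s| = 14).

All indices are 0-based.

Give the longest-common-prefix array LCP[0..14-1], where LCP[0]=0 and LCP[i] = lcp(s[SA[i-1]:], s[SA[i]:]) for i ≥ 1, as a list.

[0, 1, 2, 1, 0, 2, 1, 1, 0, 1, 1, 1, 0, 1]

sorted suffixes:
  #0 SA[0]=13  'a'
  #1 SA[1]=9  'abada'
  #2 SA[2]=3  'abccbbabada'
  #3 SA[3]=11  'ada'
  #4 SA[4]=8  'babada'
  #5 SA[5]=10  'bada'
  #6 SA[6]=7  'bbabada'
  #7 SA[7]=4  'bccbbabada'
  #8 SA[8]=2  'cabccbbabada'
  #9 SA[9]=6  'cbbabada'
  #10 SA[10]=5  'ccbbabada'
  #11 SA[11]=0  'cdcabccbbabada'
  #12 SA[12]=12  'da'
  #13 SA[13]=1  'dcabccbbabada'

SA = [13, 9, 3, 11, 8, 10, 7, 4, 2, 6, 5, 0, 12, 1]
rank  pair      lcp
   1  s[13:],s[9:]  1  'a'
   2  s[9:],s[3:]  2  'ab'
   3  s[3:],s[11:]  1  'a'
   4  s[11:],s[8:]  0  ''
   5  s[8:],s[10:]  2  'ba'
   6  s[10:],s[7:]  1  'b'
   7  s[7:],s[4:]  1  'b'
   8  s[4:],s[2:]  0  ''
   9  s[2:],s[6:]  1  'c'
  10  s[6:],s[5:]  1  'c'
  11  s[5:],s[0:]  1  'c'
  12  s[0:],s[12:]  0  ''
  13  s[12:],s[1:]  1  'd'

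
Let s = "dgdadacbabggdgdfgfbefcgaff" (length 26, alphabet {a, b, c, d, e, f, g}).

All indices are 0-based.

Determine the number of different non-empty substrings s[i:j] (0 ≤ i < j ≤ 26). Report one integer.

rank | idx | suffix
   0 |   8 | abggdgdfgfbefcgaff
   1 |   5 | acbabggdgdfgfbefcgaff
   2 |   3 | adacbabggdgdfgfbefcgaff
   3 |  23 | aff
   4 |   7 | babggdgdfgfbefcgaff
   5 |  18 | befcgaff
   6 |   9 | bggdgdfgfbefcgaff
   7 |   6 | cbabggdgdfgfbefcgaff
   8 |  21 | cgaff
   9 |   4 | dacbabggdgdfgfbefcgaff
  10 |   2 | dadacbabggdgdfgfbefcgaff
  11 |  14 | dfgfbefcgaff
  12 |   0 | dgdadacbabggdgdfgfbefcgaff
  13 |  12 | dgdfgfbefcgaff
  14 |  19 | efcgaff
  15 |  25 | f
  16 |  17 | fbefcgaff
  17 |  20 | fcgaff
  18 |  24 | ff
  19 |  15 | fgfbefcgaff
  20 |  22 | gaff
  21 |   1 | gdadacbabggdgdfgfbefcgaff
  22 |  13 | gdfgfbefcgaff
  23 |  11 | gdgdfgfbefcgaff
  24 |  16 | gfbefcgaff
  25 |  10 | ggdgdfgfbefcgaff

SA = [8, 5, 3, 23, 7, 18, 9, 6, 21, 4, 2, 14, 0, 12, 19, 25, 17, 20, 24, 15, 22, 1, 13, 11, 16, 10]
[i] adj suffixes → lcp
  [1] 8/5 → 1 ('a')
  [2] 5/3 → 1 ('a')
  [3] 3/23 → 1 ('a')
  [4] 23/7 → 0 ('')
  [5] 7/18 → 1 ('b')
  [6] 18/9 → 1 ('b')
  [7] 9/6 → 0 ('')
  [8] 6/21 → 1 ('c')
  [9] 21/4 → 0 ('')
  [10] 4/2 → 2 ('da')
  [11] 2/14 → 1 ('d')
  [12] 14/0 → 1 ('d')
  [13] 0/12 → 3 ('dgd')
  [14] 12/19 → 0 ('')
  [15] 19/25 → 0 ('')
  [16] 25/17 → 1 ('f')
  [17] 17/20 → 1 ('f')
  [18] 20/24 → 1 ('f')
  [19] 24/15 → 1 ('f')
  [20] 15/22 → 0 ('')
  [21] 22/1 → 1 ('g')
  [22] 1/13 → 2 ('gd')
  [23] 13/11 → 2 ('gd')
  [24] 11/16 → 1 ('g')
  [25] 16/10 → 1 ('g')

n(n+1)/2 = 26·27/2 = 351
Σ LCP = 0 + 1 + 1 + 1 + 0 + 1 + 1 + 0 + 1 + 0 + 2 + 1 + 1 + 3 + 0 + 0 + 1 + 1 + 1 + 1 + 0 + 1 + 2 + 2 + 1 + 1 = 24
distinct = 351 − 24 = 327

327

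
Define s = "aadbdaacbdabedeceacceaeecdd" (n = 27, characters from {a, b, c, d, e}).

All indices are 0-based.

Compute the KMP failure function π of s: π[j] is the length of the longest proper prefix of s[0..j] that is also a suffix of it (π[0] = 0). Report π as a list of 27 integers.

π[0] = 0
j=1 s[j]='a': π[1]=1 (border 'a')
j=2 s[j]='d': k: 1→0; π[2]=0 (border '')
j=3 s[j]='b': π[3]=0 (border '')
j=4 s[j]='d': π[4]=0 (border '')
j=5 s[j]='a': π[5]=1 (border 'a')
j=6 s[j]='a': π[6]=2 (border 'aa')
j=7 s[j]='c': k: 2→1→0; π[7]=0 (border '')
j=8 s[j]='b': π[8]=0 (border '')
j=9 s[j]='d': π[9]=0 (border '')
j=10 s[j]='a': π[10]=1 (border 'a')
j=11 s[j]='b': k: 1→0; π[11]=0 (border '')
j=12 s[j]='e': π[12]=0 (border '')
j=13 s[j]='d': π[13]=0 (border '')
j=14 s[j]='e': π[14]=0 (border '')
j=15 s[j]='c': π[15]=0 (border '')
j=16 s[j]='e': π[16]=0 (border '')
j=17 s[j]='a': π[17]=1 (border 'a')
j=18 s[j]='c': k: 1→0; π[18]=0 (border '')
j=19 s[j]='c': π[19]=0 (border '')
j=20 s[j]='e': π[20]=0 (border '')
j=21 s[j]='a': π[21]=1 (border 'a')
j=22 s[j]='e': k: 1→0; π[22]=0 (border '')
j=23 s[j]='e': π[23]=0 (border '')
j=24 s[j]='c': π[24]=0 (border '')
j=25 s[j]='d': π[25]=0 (border '')
j=26 s[j]='d': π[26]=0 (border '')

[0, 1, 0, 0, 0, 1, 2, 0, 0, 0, 1, 0, 0, 0, 0, 0, 0, 1, 0, 0, 0, 1, 0, 0, 0, 0, 0]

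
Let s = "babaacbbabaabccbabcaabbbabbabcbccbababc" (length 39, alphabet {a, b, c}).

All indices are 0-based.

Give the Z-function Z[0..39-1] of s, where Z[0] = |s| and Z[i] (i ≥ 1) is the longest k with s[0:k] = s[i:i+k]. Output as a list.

Z[0]=39
i=1: fresh scan; Z[1]=0
i=2: fresh scan; Z[2]=2 grow→box=[2,4)
i=3: min(r-i=1, Z[1]=0)=0; Z[3]=0
i=4: fresh scan; Z[4]=0
i=5: fresh scan; Z[5]=0
i=6: fresh scan; Z[6]=1 grow→box=[6,7)
i=7: fresh scan; Z[7]=5 grow→box=[7,12)
i=8: min(r-i=4, Z[1]=0)=0; Z[8]=0
i=9: min(r-i=3, Z[2]=2)=2; Z[9]=2
i=10: min(r-i=2, Z[3]=0)=0; Z[10]=0
i=11: min(r-i=1, Z[4]=0)=0; Z[11]=0
i=12: fresh scan; Z[12]=1 grow→box=[12,13)
i=13: fresh scan; Z[13]=0
i=14: fresh scan; Z[14]=0
i=15: fresh scan; Z[15]=3 grow→box=[15,18)
i=16: min(r-i=2, Z[1]=0)=0; Z[16]=0
i=17: min(r-i=1, Z[2]=2)=1; Z[17]=1
i=18: fresh scan; Z[18]=0
i=19: fresh scan; Z[19]=0
i=20: fresh scan; Z[20]=0
i=21: fresh scan; Z[21]=1 grow→box=[21,22)
i=22: fresh scan; Z[22]=1 grow→box=[22,23)
i=23: fresh scan; Z[23]=3 grow→box=[23,26)
i=24: min(r-i=2, Z[1]=0)=0; Z[24]=0
i=25: min(r-i=1, Z[2]=2)=1; Z[25]=1
i=26: fresh scan; Z[26]=3 grow→box=[26,29)
i=27: min(r-i=2, Z[1]=0)=0; Z[27]=0
i=28: min(r-i=1, Z[2]=2)=1; Z[28]=1
i=29: fresh scan; Z[29]=0
i=30: fresh scan; Z[30]=1 grow→box=[30,31)
i=31: fresh scan; Z[31]=0
i=32: fresh scan; Z[32]=0
i=33: fresh scan; Z[33]=4 grow→box=[33,37)
i=34: min(r-i=3, Z[1]=0)=0; Z[34]=0
i=35: min(r-i=2, Z[2]=2)=2; Z[35]=3 grow→box=[35,38)
i=36: min(r-i=2, Z[1]=0)=0; Z[36]=0
i=37: min(r-i=1, Z[2]=2)=1; Z[37]=1
i=38: fresh scan; Z[38]=0

[39, 0, 2, 0, 0, 0, 1, 5, 0, 2, 0, 0, 1, 0, 0, 3, 0, 1, 0, 0, 0, 1, 1, 3, 0, 1, 3, 0, 1, 0, 1, 0, 0, 4, 0, 3, 0, 1, 0]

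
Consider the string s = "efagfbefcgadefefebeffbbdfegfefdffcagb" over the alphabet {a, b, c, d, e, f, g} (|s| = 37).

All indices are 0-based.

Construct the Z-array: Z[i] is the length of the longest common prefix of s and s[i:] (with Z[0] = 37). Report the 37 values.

[37, 0, 0, 0, 0, 0, 2, 0, 0, 0, 0, 0, 2, 0, 2, 0, 1, 0, 2, 0, 0, 0, 0, 0, 0, 1, 0, 0, 2, 0, 0, 0, 0, 0, 0, 0, 0]

Z[0]=37
i=1: i≥r, start 0; Z[1]=0
i=2: i≥r, start 0; Z[2]=0
i=3: i≥r, start 0; Z[3]=0
i=4: i≥r, start 0; Z[4]=0
i=5: i≥r, start 0; Z[5]=0
i=6: i≥r, start 0; Z[6]=2 grow→box=[6,8)
i=7: min(r-i=1, Z[1]=0)=0; Z[7]=0
i=8: i≥r, start 0; Z[8]=0
i=9: i≥r, start 0; Z[9]=0
i=10: i≥r, start 0; Z[10]=0
i=11: i≥r, start 0; Z[11]=0
i=12: i≥r, start 0; Z[12]=2 grow→box=[12,14)
i=13: min(r-i=1, Z[1]=0)=0; Z[13]=0
i=14: i≥r, start 0; Z[14]=2 grow→box=[14,16)
i=15: min(r-i=1, Z[1]=0)=0; Z[15]=0
i=16: i≥r, start 0; Z[16]=1 grow→box=[16,17)
i=17: i≥r, start 0; Z[17]=0
i=18: i≥r, start 0; Z[18]=2 grow→box=[18,20)
i=19: min(r-i=1, Z[1]=0)=0; Z[19]=0
i=20: i≥r, start 0; Z[20]=0
i=21: i≥r, start 0; Z[21]=0
i=22: i≥r, start 0; Z[22]=0
i=23: i≥r, start 0; Z[23]=0
i=24: i≥r, start 0; Z[24]=0
i=25: i≥r, start 0; Z[25]=1 grow→box=[25,26)
i=26: i≥r, start 0; Z[26]=0
i=27: i≥r, start 0; Z[27]=0
i=28: i≥r, start 0; Z[28]=2 grow→box=[28,30)
i=29: min(r-i=1, Z[1]=0)=0; Z[29]=0
i=30: i≥r, start 0; Z[30]=0
i=31: i≥r, start 0; Z[31]=0
i=32: i≥r, start 0; Z[32]=0
i=33: i≥r, start 0; Z[33]=0
i=34: i≥r, start 0; Z[34]=0
i=35: i≥r, start 0; Z[35]=0
i=36: i≥r, start 0; Z[36]=0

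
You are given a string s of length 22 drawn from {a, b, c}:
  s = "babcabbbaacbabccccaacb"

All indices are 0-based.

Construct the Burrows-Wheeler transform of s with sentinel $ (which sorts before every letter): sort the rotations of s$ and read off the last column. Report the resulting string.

bcbcbbaacb$cbaaacbaaccb

rank  rotation                 last
    0  $babcabbbaacbabccccaacb  b
    1  aacb$babcabbbaacbabcccc  c
    2  aacbabccccaacb$babcabbb  b
    3  abbbaacbabccccaacb$babc  c
    4  abcabbbaacbabccccaacb$b  b
    5  abccccaacb$babcabbbaacb  b
    6  acb$babcabbbaacbabcccca  a
    7  acbabccccaacb$babcabbba  a
    8  b$babcabbbaacbabccccaac  c
    9  baacbabccccaacb$babcabb  b
   10  babcabbbaacbabccccaacb$  $
   11  babccccaacb$babcabbbaac  c
   12  bbaacbabccccaacb$babcab  b
   13  bbbaacbabccccaacb$babca  a
   14  bcabbbaacbabccccaacb$ba  a
   15  bccccaacb$babcabbbaacba  a
   16  caacb$babcabbbaacbabccc  c
   17  cabbbaacbabccccaacb$bab  b
   18  cb$babcabbbaacbabccccaa  a
   19  cbabccccaacb$babcabbbaa  a
   20  ccaacb$babcabbbaacbabcc  c
   21  cccaacb$babcabbbaacbabc  c
   22  ccccaacb$babcabbbaacbab  b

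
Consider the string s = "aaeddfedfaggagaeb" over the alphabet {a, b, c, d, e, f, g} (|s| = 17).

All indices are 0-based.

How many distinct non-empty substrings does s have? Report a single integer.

rank | idx | suffix
   0 |   0 | aaeddfedfaggagaeb
   1 |  14 | aeb
   2 |   1 | aeddfedfaggagaeb
   3 |  12 | agaeb
   4 |   9 | aggagaeb
   5 |  16 | b
   6 |   3 | ddfedfaggagaeb
   7 |   7 | dfaggagaeb
   8 |   4 | dfedfaggagaeb
   9 |  15 | eb
  10 |   2 | eddfedfaggagaeb
  11 |   6 | edfaggagaeb
  12 |   8 | faggagaeb
  13 |   5 | fedfaggagaeb
  14 |  13 | gaeb
  15 |  11 | gagaeb
  16 |  10 | ggagaeb

SA = [0, 14, 1, 12, 9, 16, 3, 7, 4, 15, 2, 6, 8, 5, 13, 11, 10]
rank  pair      lcp
   1  s[0:],s[14:]  1  'a'
   2  s[14:],s[1:]  2  'ae'
   3  s[1:],s[12:]  1  'a'
   4  s[12:],s[9:]  2  'ag'
   5  s[9:],s[16:]  0  ''
   6  s[16:],s[3:]  0  ''
   7  s[3:],s[7:]  1  'd'
   8  s[7:],s[4:]  2  'df'
   9  s[4:],s[15:]  0  ''
  10  s[15:],s[2:]  1  'e'
  11  s[2:],s[6:]  2  'ed'
  12  s[6:],s[8:]  0  ''
  13  s[8:],s[5:]  1  'f'
  14  s[5:],s[13:]  0  ''
  15  s[13:],s[11:]  2  'ga'
  16  s[11:],s[10:]  1  'g'

n(n+1)/2 = 17·18/2 = 153
Σ LCP = 0 + 1 + 2 + 1 + 2 + 0 + 0 + 1 + 2 + 0 + 1 + 2 + 0 + 1 + 0 + 2 + 1 = 16
distinct = 153 − 16 = 137

137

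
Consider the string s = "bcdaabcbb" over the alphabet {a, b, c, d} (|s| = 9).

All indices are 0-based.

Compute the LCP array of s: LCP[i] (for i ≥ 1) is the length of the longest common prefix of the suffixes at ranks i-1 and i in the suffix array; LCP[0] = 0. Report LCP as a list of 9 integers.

sorted suffixes:
  #0 SA[0]=3  'aabcbb'
  #1 SA[1]=4  'abcbb'
  #2 SA[2]=8  'b'
  #3 SA[3]=7  'bb'
  #4 SA[4]=5  'bcbb'
  #5 SA[5]=0  'bcdaabcbb'
  #6 SA[6]=6  'cbb'
  #7 SA[7]=1  'cdaabcbb'
  #8 SA[8]=2  'daabcbb'

SA = [3, 4, 8, 7, 5, 0, 6, 1, 2]
[i] adj suffixes → lcp
  [1] 3/4 → 1 ('a')
  [2] 4/8 → 0 ('')
  [3] 8/7 → 1 ('b')
  [4] 7/5 → 1 ('b')
  [5] 5/0 → 2 ('bc')
  [6] 0/6 → 0 ('')
  [7] 6/1 → 1 ('c')
  [8] 1/2 → 0 ('')

[0, 1, 0, 1, 1, 2, 0, 1, 0]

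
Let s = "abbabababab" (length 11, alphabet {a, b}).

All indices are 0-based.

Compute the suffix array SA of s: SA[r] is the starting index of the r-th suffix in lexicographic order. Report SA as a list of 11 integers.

[9, 7, 5, 3, 0, 10, 8, 6, 4, 2, 1]

rank | idx | suffix
   0 |   9 | ab
   1 |   7 | abab
   2 |   5 | ababab
   3 |   3 | abababab
   4 |   0 | abbabababab
   5 |  10 | b
   6 |   8 | bab
   7 |   6 | babab
   8 |   4 | bababab
   9 |   2 | babababab
  10 |   1 | bbabababab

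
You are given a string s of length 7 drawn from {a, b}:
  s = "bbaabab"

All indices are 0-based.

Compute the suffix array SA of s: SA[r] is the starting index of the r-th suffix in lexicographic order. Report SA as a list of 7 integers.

[2, 5, 3, 6, 1, 4, 0]

sorted suffixes:
  #0 SA[0]=2  'aabab'
  #1 SA[1]=5  'ab'
  #2 SA[2]=3  'abab'
  #3 SA[3]=6  'b'
  #4 SA[4]=1  'baabab'
  #5 SA[5]=4  'bab'
  #6 SA[6]=0  'bbaabab'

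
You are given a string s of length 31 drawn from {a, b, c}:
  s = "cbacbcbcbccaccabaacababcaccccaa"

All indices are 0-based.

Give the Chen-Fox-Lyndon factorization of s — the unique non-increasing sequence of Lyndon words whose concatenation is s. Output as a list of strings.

["c", "b", "acbcbcbccacc", "ab", "aacababcacccc", "a", "a"]

emit factor 1: 'c' (i=0, period=1)
emit factor 2: 'b' (i=1, period=1)
emit factor 3: 'acbcbcbccacc' (i=2, period=12)
emit factor 4: 'ab' (i=14, period=2)
emit factor 5: 'aacababcacccc' (i=16, period=13)
emit factor 6: 'a' (i=29, period=1)
emit factor 7: 'a' (i=30, period=1)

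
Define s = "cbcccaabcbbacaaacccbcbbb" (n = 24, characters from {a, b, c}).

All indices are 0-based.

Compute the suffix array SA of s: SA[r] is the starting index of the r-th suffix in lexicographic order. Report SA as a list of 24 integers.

rank | idx | suffix
   0 |  13 | aaacccbcbbb
   1 |   5 | aabcbbacaaacccbcbbb
   2 |  14 | aacccbcbbb
   3 |   6 | abcbbacaaacccbcbbb
   4 |  11 | acaaacccbcbbb
   5 |  15 | acccbcbbb
   6 |  23 | b
   7 |  10 | bacaaacccbcbbb
   8 |  22 | bb
   9 |   9 | bbacaaacccbcbbb
  10 |  21 | bbb
  11 |   7 | bcbbacaaacccbcbbb
  12 |  19 | bcbbb
  13 |   1 | bcccaabcbbacaaacccbcbbb
  14 |  12 | caaacccbcbbb
  15 |   4 | caabcbbacaaacccbcbbb
  16 |   8 | cbbacaaacccbcbbb
  17 |  20 | cbbb
  18 |  18 | cbcbbb
  19 |   0 | cbcccaabcbbacaaacccbcbbb
  20 |   3 | ccaabcbbacaaacccbcbbb
  21 |  17 | ccbcbbb
  22 |   2 | cccaabcbbacaaacccbcbbb
  23 |  16 | cccbcbbb

[13, 5, 14, 6, 11, 15, 23, 10, 22, 9, 21, 7, 19, 1, 12, 4, 8, 20, 18, 0, 3, 17, 2, 16]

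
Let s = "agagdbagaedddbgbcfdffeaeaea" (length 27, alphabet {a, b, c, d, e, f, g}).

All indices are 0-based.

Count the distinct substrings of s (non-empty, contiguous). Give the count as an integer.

345

sorted suffixes:
  #0 SA[0]=26  'a'
  #1 SA[1]=24  'aea'
  #2 SA[2]=22  'aeaea'
  #3 SA[3]=8  'aedddbgbcfdffeaeaea'
  #4 SA[4]=6  'agaedddbgbcfdffeaeaea'
  #5 SA[5]=0  'agagdbagaedddbgbcfdffeaeaea'
  #6 SA[6]=2  'agdbagaedddbgbcfdffeaeaea'
  #7 SA[7]=5  'bagaedddbgbcfdffeaeaea'
  #8 SA[8]=15  'bcfdffeaeaea'
  #9 SA[9]=13  'bgbcfdffeaeaea'
  #10 SA[10]=16  'cfdffeaeaea'
  #11 SA[11]=4  'dbagaedddbgbcfdffeaeaea'
  #12 SA[12]=12  'dbgbcfdffeaeaea'
  #13 SA[13]=11  'ddbgbcfdffeaeaea'
  #14 SA[14]=10  'dddbgbcfdffeaeaea'
  #15 SA[15]=18  'dffeaeaea'
  #16 SA[16]=25  'ea'
  #17 SA[17]=23  'eaea'
  #18 SA[18]=21  'eaeaea'
  #19 SA[19]=9  'edddbgbcfdffeaeaea'
  #20 SA[20]=17  'fdffeaeaea'
  #21 SA[21]=20  'feaeaea'
  #22 SA[22]=19  'ffeaeaea'
  #23 SA[23]=7  'gaedddbgbcfdffeaeaea'
  #24 SA[24]=1  'gagdbagaedddbgbcfdffeaeaea'
  #25 SA[25]=14  'gbcfdffeaeaea'
  #26 SA[26]=3  'gdbagaedddbgbcfdffeaeaea'

SA = [26, 24, 22, 8, 6, 0, 2, 5, 15, 13, 16, 4, 12, 11, 10, 18, 25, 23, 21, 9, 17, 20, 19, 7, 1, 14, 3]
rank  pair      lcp
   1  s[26:],s[24:]  1  'a'
   2  s[24:],s[22:]  3  'aea'
   3  s[22:],s[8:]  2  'ae'
   4  s[8:],s[6:]  1  'a'
   5  s[6:],s[0:]  3  'aga'
   6  s[0:],s[2:]  2  'ag'
   7  s[2:],s[5:]  0  ''
   8  s[5:],s[15:]  1  'b'
   9  s[15:],s[13:]  1  'b'
  10  s[13:],s[16:]  0  ''
  11  s[16:],s[4:]  0  ''
  12  s[4:],s[12:]  2  'db'
  13  s[12:],s[11:]  1  'd'
  14  s[11:],s[10:]  2  'dd'
  15  s[10:],s[18:]  1  'd'
  16  s[18:],s[25:]  0  ''
  17  s[25:],s[23:]  2  'ea'
  18  s[23:],s[21:]  4  'eaea'
  19  s[21:],s[9:]  1  'e'
  20  s[9:],s[17:]  0  ''
  21  s[17:],s[20:]  1  'f'
  22  s[20:],s[19:]  1  'f'
  23  s[19:],s[7:]  0  ''
  24  s[7:],s[1:]  2  'ga'
  25  s[1:],s[14:]  1  'g'
  26  s[14:],s[3:]  1  'g'

n(n+1)/2 = 27·28/2 = 378
Σ LCP = 0 + 1 + 3 + 2 + 1 + 3 + 2 + 0 + 1 + 1 + 0 + 0 + 2 + 1 + 2 + 1 + 0 + 2 + 4 + 1 + 0 + 1 + 1 + 0 + 2 + 1 + 1 = 33
distinct = 378 − 33 = 345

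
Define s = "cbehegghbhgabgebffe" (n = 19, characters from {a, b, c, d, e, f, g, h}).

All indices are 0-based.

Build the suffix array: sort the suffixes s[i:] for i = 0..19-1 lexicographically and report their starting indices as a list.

[11, 1, 15, 12, 8, 0, 18, 14, 4, 2, 17, 16, 10, 13, 5, 6, 7, 3, 9]

rank | idx | suffix
   0 |  11 | abgebffe
   1 |   1 | behegghbhgabgebffe
   2 |  15 | bffe
   3 |  12 | bgebffe
   4 |   8 | bhgabgebffe
   5 |   0 | cbehegghbhgabgebffe
   6 |  18 | e
   7 |  14 | ebffe
   8 |   4 | egghbhgabgebffe
   9 |   2 | ehegghbhgabgebffe
  10 |  17 | fe
  11 |  16 | ffe
  12 |  10 | gabgebffe
  13 |  13 | gebffe
  14 |   5 | gghbhgabgebffe
  15 |   6 | ghbhgabgebffe
  16 |   7 | hbhgabgebffe
  17 |   3 | hegghbhgabgebffe
  18 |   9 | hgabgebffe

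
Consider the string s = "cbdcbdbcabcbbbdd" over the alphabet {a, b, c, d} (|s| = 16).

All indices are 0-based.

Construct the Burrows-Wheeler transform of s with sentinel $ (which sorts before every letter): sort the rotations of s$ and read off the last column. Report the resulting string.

rank  rotation           last
    0  $cbdcbdbcabcbbbdd  d
    1  abcbbbdd$cbdcbdbc  c
    2  bbbdd$cbdcbdbcabc  c
    3  bbdd$cbdcbdbcabcb  b
    4  bcabcbbbdd$cbdcbd  d
    5  bcbbbdd$cbdcbdbca  a
    6  bdbcabcbbbdd$cbdc  c
    7  bdcbdbcabcbbbdd$c  c
    8  bdd$cbdcbdbcabcbb  b
    9  cabcbbbdd$cbdcbdb  b
   10  cbbbdd$cbdcbdbcab  b
   11  cbdbcabcbbbdd$cbd  d
   12  cbdcbdbcabcbbbdd$  $
   13  d$cbdcbdbcabcbbbd  d
   14  dbcabcbbbdd$cbdcb  b
   15  dcbdbcabcbbbdd$cb  b
   16  dd$cbdcbdbcabcbbb  b

dccbdaccbbbd$dbbb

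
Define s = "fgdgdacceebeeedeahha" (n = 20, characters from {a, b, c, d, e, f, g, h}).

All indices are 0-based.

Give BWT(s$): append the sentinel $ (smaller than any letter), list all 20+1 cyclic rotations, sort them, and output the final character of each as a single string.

ahdeeacgegdeeceb$dfha

rank  rotation               last
    0  $fgdgdacceebeeedeahha  a
    1  a$fgdgdacceebeeedeahh  h
    2  acceebeeedeahha$fgdgd  d
    3  ahha$fgdgdacceebeeede  e
    4  beeedeahha$fgdgdaccee  e
    5  cceebeeedeahha$fgdgda  a
    6  ceebeeedeahha$fgdgdac  c
    7  dacceebeeedeahha$fgdg  g
    8  deahha$fgdgdacceebeee  e
    9  dgdacceebeeedeahha$fg  g
   10  eahha$fgdgdacceebeeed  d
   11  ebeeedeahha$fgdgdacce  e
   12  edeahha$fgdgdacceebee  e
   13  eebeeedeahha$fgdgdacc  c
   14  eedeahha$fgdgdacceebe  e
   15  eeedeahha$fgdgdacceeb  b
   16  fgdgdacceebeeedeahha$  $
   17  gdacceebeeedeahha$fgd  d
   18  gdgdacceebeeedeahha$f  f
   19  ha$fgdgdacceebeeedeah  h
   20  hha$fgdgdacceebeeedea  a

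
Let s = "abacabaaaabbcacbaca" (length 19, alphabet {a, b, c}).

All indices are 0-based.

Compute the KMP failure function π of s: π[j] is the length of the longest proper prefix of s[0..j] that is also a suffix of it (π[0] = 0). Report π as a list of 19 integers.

π[0] = 0
j=1 s[j]='b': π[1]=0 (border '')
j=2 s[j]='a': π[2]=1 (border 'a')
j=3 s[j]='c': k: 1→0; π[3]=0 (border '')
j=4 s[j]='a': π[4]=1 (border 'a')
j=5 s[j]='b': π[5]=2 (border 'ab')
j=6 s[j]='a': π[6]=3 (border 'aba')
j=7 s[j]='a': k: 3→1→0; π[7]=1 (border 'a')
j=8 s[j]='a': k: 1→0; π[8]=1 (border 'a')
j=9 s[j]='a': k: 1→0; π[9]=1 (border 'a')
j=10 s[j]='b': π[10]=2 (border 'ab')
j=11 s[j]='b': k: 2→0; π[11]=0 (border '')
j=12 s[j]='c': π[12]=0 (border '')
j=13 s[j]='a': π[13]=1 (border 'a')
j=14 s[j]='c': k: 1→0; π[14]=0 (border '')
j=15 s[j]='b': π[15]=0 (border '')
j=16 s[j]='a': π[16]=1 (border 'a')
j=17 s[j]='c': k: 1→0; π[17]=0 (border '')
j=18 s[j]='a': π[18]=1 (border 'a')

[0, 0, 1, 0, 1, 2, 3, 1, 1, 1, 2, 0, 0, 1, 0, 0, 1, 0, 1]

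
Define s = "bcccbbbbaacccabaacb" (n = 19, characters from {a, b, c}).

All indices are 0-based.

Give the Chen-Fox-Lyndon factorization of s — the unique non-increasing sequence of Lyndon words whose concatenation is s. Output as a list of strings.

emit factor 1: 'bccc' (i=0, period=4)
emit factor 2: 'b' (i=4, period=1)
emit factor 3: 'b' (i=5, period=1)
emit factor 4: 'b' (i=6, period=1)
emit factor 5: 'b' (i=7, period=1)
emit factor 6: 'aacccab' (i=8, period=7)
emit factor 7: 'aacb' (i=15, period=4)

["bccc", "b", "b", "b", "b", "aacccab", "aacb"]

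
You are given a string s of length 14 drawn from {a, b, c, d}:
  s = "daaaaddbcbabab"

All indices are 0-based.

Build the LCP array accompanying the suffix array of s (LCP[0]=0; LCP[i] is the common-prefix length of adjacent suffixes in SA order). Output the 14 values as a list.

rank→(start, suffix):
  0 → (1, 'aaaaddbcbabab')
  1 → (2, 'aaaddbcbabab')
  2 → (3, 'aaddbcbabab')
  3 → (12, 'ab')
  4 → (10, 'abab')
  5 → (4, 'addbcbabab')
  6 → (13, 'b')
  7 → (11, 'bab')
  8 → (9, 'babab')
  9 → (7, 'bcbabab')
  10 → (8, 'cbabab')
  11 → (0, 'daaaaddbcbabab')
  12 → (6, 'dbcbabab')
  13 → (5, 'ddbcbabab')

SA = [1, 2, 3, 12, 10, 4, 13, 11, 9, 7, 8, 0, 6, 5]
[i] adj suffixes → lcp
  [1] 1/2 → 3 ('aaa')
  [2] 2/3 → 2 ('aa')
  [3] 3/12 → 1 ('a')
  [4] 12/10 → 2 ('ab')
  [5] 10/4 → 1 ('a')
  [6] 4/13 → 0 ('')
  [7] 13/11 → 1 ('b')
  [8] 11/9 → 3 ('bab')
  [9] 9/7 → 1 ('b')
  [10] 7/8 → 0 ('')
  [11] 8/0 → 0 ('')
  [12] 0/6 → 1 ('d')
  [13] 6/5 → 1 ('d')

[0, 3, 2, 1, 2, 1, 0, 1, 3, 1, 0, 0, 1, 1]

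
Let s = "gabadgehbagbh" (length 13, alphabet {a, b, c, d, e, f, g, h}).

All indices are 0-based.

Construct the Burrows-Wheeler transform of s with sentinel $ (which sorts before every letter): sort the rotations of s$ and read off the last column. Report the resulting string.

rank  rotation        last
    0  $gabadgehbagbh  h
    1  abadgehbagbh$g  g
    2  adgehbagbh$gab  b
    3  agbh$gabadgehb  b
    4  badgehbagbh$ga  a
    5  bagbh$gabadgeh  h
    6  bh$gabadgehbag  g
    7  dgehbagbh$gaba  a
    8  ehbagbh$gabadg  g
    9  gabadgehbagbh$  $
   10  gbh$gabadgehba  a
   11  gehbagbh$gabad  d
   12  h$gabadgehbagb  b
   13  hbagbh$gabadge  e

hgbbahgag$adbe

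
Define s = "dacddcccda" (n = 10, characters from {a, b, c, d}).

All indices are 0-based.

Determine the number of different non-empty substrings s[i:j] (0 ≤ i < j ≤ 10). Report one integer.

rank→(start, suffix):
  0 → (9, 'a')
  1 → (1, 'acddcccda')
  2 → (5, 'cccda')
  3 → (6, 'ccda')
  4 → (7, 'cda')
  5 → (2, 'cddcccda')
  6 → (8, 'da')
  7 → (0, 'dacddcccda')
  8 → (4, 'dcccda')
  9 → (3, 'ddcccda')

SA = [9, 1, 5, 6, 7, 2, 8, 0, 4, 3]
rank  pair      lcp
   1  s[9:],s[1:]  1  'a'
   2  s[1:],s[5:]  0  ''
   3  s[5:],s[6:]  2  'cc'
   4  s[6:],s[7:]  1  'c'
   5  s[7:],s[2:]  2  'cd'
   6  s[2:],s[8:]  0  ''
   7  s[8:],s[0:]  2  'da'
   8  s[0:],s[4:]  1  'd'
   9  s[4:],s[3:]  1  'd'

n(n+1)/2 = 10·11/2 = 55
Σ LCP = 0 + 1 + 0 + 2 + 1 + 2 + 0 + 2 + 1 + 1 = 10
distinct = 55 − 10 = 45

45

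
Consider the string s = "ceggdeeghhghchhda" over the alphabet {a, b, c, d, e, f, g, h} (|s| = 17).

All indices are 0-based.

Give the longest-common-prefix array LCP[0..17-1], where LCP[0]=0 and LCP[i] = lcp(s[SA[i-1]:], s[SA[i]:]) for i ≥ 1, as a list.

rank | idx | suffix
   0 |  16 | a
   1 |   0 | ceggdeeghhghchhda
   2 |  12 | chhda
   3 |  15 | da
   4 |   4 | deeghhghchhda
   5 |   5 | eeghhghchhda
   6 |   1 | eggdeeghhghchhda
   7 |   6 | eghhghchhda
   8 |   3 | gdeeghhghchhda
   9 |   2 | ggdeeghhghchhda
  10 |  10 | ghchhda
  11 |   7 | ghhghchhda
  12 |  11 | hchhda
  13 |  14 | hda
  14 |   9 | hghchhda
  15 |  13 | hhda
  16 |   8 | hhghchhda

SA = [16, 0, 12, 15, 4, 5, 1, 6, 3, 2, 10, 7, 11, 14, 9, 13, 8]
rank  pair      lcp
   1  s[16:],s[0:]  0  ''
   2  s[0:],s[12:]  1  'c'
   3  s[12:],s[15:]  0  ''
   4  s[15:],s[4:]  1  'd'
   5  s[4:],s[5:]  0  ''
   6  s[5:],s[1:]  1  'e'
   7  s[1:],s[6:]  2  'eg'
   8  s[6:],s[3:]  0  ''
   9  s[3:],s[2:]  1  'g'
  10  s[2:],s[10:]  1  'g'
  11  s[10:],s[7:]  2  'gh'
  12  s[7:],s[11:]  0  ''
  13  s[11:],s[14:]  1  'h'
  14  s[14:],s[9:]  1  'h'
  15  s[9:],s[13:]  1  'h'
  16  s[13:],s[8:]  2  'hh'

[0, 0, 1, 0, 1, 0, 1, 2, 0, 1, 1, 2, 0, 1, 1, 1, 2]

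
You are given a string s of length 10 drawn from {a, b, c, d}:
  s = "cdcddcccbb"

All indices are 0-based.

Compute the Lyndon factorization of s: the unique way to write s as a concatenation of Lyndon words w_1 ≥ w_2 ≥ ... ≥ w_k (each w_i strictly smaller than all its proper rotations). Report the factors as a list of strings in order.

["cdcdd", "c", "c", "c", "b", "b"]

emit factor 1: 'cdcdd' (i=0, period=5)
emit factor 2: 'c' (i=5, period=1)
emit factor 3: 'c' (i=6, period=1)
emit factor 4: 'c' (i=7, period=1)
emit factor 5: 'b' (i=8, period=1)
emit factor 6: 'b' (i=9, period=1)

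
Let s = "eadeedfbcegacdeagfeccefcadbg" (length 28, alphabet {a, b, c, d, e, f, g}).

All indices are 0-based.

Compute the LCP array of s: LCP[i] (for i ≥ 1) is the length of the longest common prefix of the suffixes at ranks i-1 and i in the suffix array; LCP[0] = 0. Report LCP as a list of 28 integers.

sorted suffixes:
  #0 SA[0]=11  'acdeagfeccefcadbg'
  #1 SA[1]=24  'adbg'
  #2 SA[2]=1  'adeedfbcegacdeagfeccefcadbg'
  #3 SA[3]=15  'agfeccefcadbg'
  #4 SA[4]=7  'bcegacdeagfeccefcadbg'
  #5 SA[5]=26  'bg'
  #6 SA[6]=23  'cadbg'
  #7 SA[7]=19  'ccefcadbg'
  #8 SA[8]=12  'cdeagfeccefcadbg'
  #9 SA[9]=20  'cefcadbg'
  #10 SA[10]=8  'cegacdeagfeccefcadbg'
  #11 SA[11]=25  'dbg'
  #12 SA[12]=13  'deagfeccefcadbg'
  #13 SA[13]=2  'deedfbcegacdeagfeccefcadbg'
  #14 SA[14]=5  'dfbcegacdeagfeccefcadbg'
  #15 SA[15]=0  'eadeedfbcegacdeagfeccefcadbg'
  #16 SA[16]=14  'eagfeccefcadbg'
  #17 SA[17]=18  'eccefcadbg'
  #18 SA[18]=4  'edfbcegacdeagfeccefcadbg'
  #19 SA[19]=3  'eedfbcegacdeagfeccefcadbg'
  #20 SA[20]=21  'efcadbg'
  #21 SA[21]=9  'egacdeagfeccefcadbg'
  #22 SA[22]=6  'fbcegacdeagfeccefcadbg'
  #23 SA[23]=22  'fcadbg'
  #24 SA[24]=17  'feccefcadbg'
  #25 SA[25]=27  'g'
  #26 SA[26]=10  'gacdeagfeccefcadbg'
  #27 SA[27]=16  'gfeccefcadbg'

SA = [11, 24, 1, 15, 7, 26, 23, 19, 12, 20, 8, 25, 13, 2, 5, 0, 14, 18, 4, 3, 21, 9, 6, 22, 17, 27, 10, 16]
[i] adj suffixes → lcp
  [1] 11/24 → 1 ('a')
  [2] 24/1 → 2 ('ad')
  [3] 1/15 → 1 ('a')
  [4] 15/7 → 0 ('')
  [5] 7/26 → 1 ('b')
  [6] 26/23 → 0 ('')
  [7] 23/19 → 1 ('c')
  [8] 19/12 → 1 ('c')
  [9] 12/20 → 1 ('c')
  [10] 20/8 → 2 ('ce')
  [11] 8/25 → 0 ('')
  [12] 25/13 → 1 ('d')
  [13] 13/2 → 2 ('de')
  [14] 2/5 → 1 ('d')
  [15] 5/0 → 0 ('')
  [16] 0/14 → 2 ('ea')
  [17] 14/18 → 1 ('e')
  [18] 18/4 → 1 ('e')
  [19] 4/3 → 1 ('e')
  [20] 3/21 → 1 ('e')
  [21] 21/9 → 1 ('e')
  [22] 9/6 → 0 ('')
  [23] 6/22 → 1 ('f')
  [24] 22/17 → 1 ('f')
  [25] 17/27 → 0 ('')
  [26] 27/10 → 1 ('g')
  [27] 10/16 → 1 ('g')

[0, 1, 2, 1, 0, 1, 0, 1, 1, 1, 2, 0, 1, 2, 1, 0, 2, 1, 1, 1, 1, 1, 0, 1, 1, 0, 1, 1]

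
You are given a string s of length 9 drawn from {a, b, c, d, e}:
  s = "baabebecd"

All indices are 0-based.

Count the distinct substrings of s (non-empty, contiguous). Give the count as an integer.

rank→(start, suffix):
  0 → (1, 'aabebecd')
  1 → (2, 'abebecd')
  2 → (0, 'baabebecd')
  3 → (3, 'bebecd')
  4 → (5, 'becd')
  5 → (7, 'cd')
  6 → (8, 'd')
  7 → (4, 'ebecd')
  8 → (6, 'ecd')

SA = [1, 2, 0, 3, 5, 7, 8, 4, 6]
rank  pair      lcp
   1  s[1:],s[2:]  1  'a'
   2  s[2:],s[0:]  0  ''
   3  s[0:],s[3:]  1  'b'
   4  s[3:],s[5:]  2  'be'
   5  s[5:],s[7:]  0  ''
   6  s[7:],s[8:]  0  ''
   7  s[8:],s[4:]  0  ''
   8  s[4:],s[6:]  1  'e'

n(n+1)/2 = 9·10/2 = 45
Σ LCP = 0 + 1 + 0 + 1 + 2 + 0 + 0 + 0 + 1 = 5
distinct = 45 − 5 = 40

40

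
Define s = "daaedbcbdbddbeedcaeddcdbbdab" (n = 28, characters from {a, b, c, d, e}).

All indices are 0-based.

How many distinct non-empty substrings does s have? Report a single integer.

rank→(start, suffix):
  0 → (1, 'aaedbcbdbddbeedcaeddcdbbdab')
  1 → (26, 'ab')
  2 → (2, 'aedbcbdbddbeedcaeddcdbbdab')
  3 → (17, 'aeddcdbbdab')
  4 → (27, 'b')
  5 → (23, 'bbdab')
  6 → (5, 'bcbdbddbeedcaeddcdbbdab')
  7 → (24, 'bdab')
  8 → (7, 'bdbddbeedcaeddcdbbdab')
  9 → (9, 'bddbeedcaeddcdbbdab')
  10 → (12, 'beedcaeddcdbbdab')
  11 → (16, 'caeddcdbbdab')
  12 → (6, 'cbdbddbeedcaeddcdbbdab')
  13 → (21, 'cdbbdab')
  14 → (0, 'daaedbcbdbddbeedcaeddcdbbdab')
  15 → (25, 'dab')
  16 → (22, 'dbbdab')
  17 → (4, 'dbcbdbddbeedcaeddcdbbdab')
  18 → (8, 'dbddbeedcaeddcdbbdab')
  19 → (11, 'dbeedcaeddcdbbdab')
  20 → (15, 'dcaeddcdbbdab')
  21 → (20, 'dcdbbdab')
  22 → (10, 'ddbeedcaeddcdbbdab')
  23 → (19, 'ddcdbbdab')
  24 → (3, 'edbcbdbddbeedcaeddcdbbdab')
  25 → (14, 'edcaeddcdbbdab')
  26 → (18, 'eddcdbbdab')
  27 → (13, 'eedcaeddcdbbdab')

SA = [1, 26, 2, 17, 27, 23, 5, 24, 7, 9, 12, 16, 6, 21, 0, 25, 22, 4, 8, 11, 15, 20, 10, 19, 3, 14, 18, 13]
i: (SA[i-1],SA[i]) lcp shared
  1: (1,26) 1 'a'
  2: (26,2) 1 'a'
  3: (2,17) 3 'aed'
  4: (17,27) 0 ''
  5: (27,23) 1 'b'
  6: (23,5) 1 'b'
  7: (5,24) 1 'b'
  8: (24,7) 2 'bd'
  9: (7,9) 2 'bd'
  10: (9,12) 1 'b'
  11: (12,16) 0 ''
  12: (16,6) 1 'c'
  13: (6,21) 1 'c'
  14: (21,0) 0 ''
  15: (0,25) 2 'da'
  16: (25,22) 1 'd'
  17: (22,4) 2 'db'
  18: (4,8) 2 'db'
  19: (8,11) 2 'db'
  20: (11,15) 1 'd'
  21: (15,20) 2 'dc'
  22: (20,10) 1 'd'
  23: (10,19) 2 'dd'
  24: (19,3) 0 ''
  25: (3,14) 2 'ed'
  26: (14,18) 2 'ed'
  27: (18,13) 1 'e'

n(n+1)/2 = 28·29/2 = 406
Σ LCP = 0 + 1 + 1 + 3 + 0 + 1 + 1 + 1 + 2 + 2 + 1 + 0 + 1 + 1 + 0 + 2 + 1 + 2 + 2 + 2 + 1 + 2 + 1 + 2 + 0 + 2 + 2 + 1 = 35
distinct = 406 − 35 = 371

371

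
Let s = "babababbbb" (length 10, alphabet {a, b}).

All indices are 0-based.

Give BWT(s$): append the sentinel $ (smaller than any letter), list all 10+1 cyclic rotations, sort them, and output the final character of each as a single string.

rank  rotation     last
    0  $babababbbb  b
    1  abababbbb$b  b
    2  ababbbb$bab  b
    3  abbbb$babab  b
    4  b$babababbb  b
    5  babababbbb$  $
    6  bababbbb$ba  a
    7  babbbb$baba  a
    8  bb$babababb  b
    9  bbb$bababab  b
   10  bbbb$bababa  a

bbbbb$aabba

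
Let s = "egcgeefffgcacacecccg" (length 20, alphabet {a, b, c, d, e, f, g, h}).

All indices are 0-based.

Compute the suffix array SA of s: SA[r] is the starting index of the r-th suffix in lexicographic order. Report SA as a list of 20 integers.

rank→(start, suffix):
  0 → (11, 'acacecccg')
  1 → (13, 'acecccg')
  2 → (10, 'cacacecccg')
  3 → (12, 'cacecccg')
  4 → (16, 'cccg')
  5 → (17, 'ccg')
  6 → (14, 'cecccg')
  7 → (18, 'cg')
  8 → (2, 'cgeefffgcacacecccg')
  9 → (15, 'ecccg')
  10 → (4, 'eefffgcacacecccg')
  11 → (5, 'efffgcacacecccg')
  12 → (0, 'egcgeefffgcacacecccg')
  13 → (6, 'fffgcacacecccg')
  14 → (7, 'ffgcacacecccg')
  15 → (8, 'fgcacacecccg')
  16 → (19, 'g')
  17 → (9, 'gcacacecccg')
  18 → (1, 'gcgeefffgcacacecccg')
  19 → (3, 'geefffgcacacecccg')

[11, 13, 10, 12, 16, 17, 14, 18, 2, 15, 4, 5, 0, 6, 7, 8, 19, 9, 1, 3]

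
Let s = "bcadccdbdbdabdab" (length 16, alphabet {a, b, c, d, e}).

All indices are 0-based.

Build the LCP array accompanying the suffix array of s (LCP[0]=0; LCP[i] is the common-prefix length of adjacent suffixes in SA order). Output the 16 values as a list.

[0, 2, 1, 0, 1, 1, 4, 2, 0, 1, 1, 0, 3, 1, 3, 1]

rank→(start, suffix):
  0 → (14, 'ab')
  1 → (11, 'abdab')
  2 → (2, 'adccdbdbdabdab')
  3 → (15, 'b')
  4 → (0, 'bcadccdbdbdabdab')
  5 → (12, 'bdab')
  6 → (9, 'bdabdab')
  7 → (7, 'bdbdabdab')
  8 → (1, 'cadccdbdbdabdab')
  9 → (4, 'ccdbdbdabdab')
  10 → (5, 'cdbdbdabdab')
  11 → (13, 'dab')
  12 → (10, 'dabdab')
  13 → (8, 'dbdabdab')
  14 → (6, 'dbdbdabdab')
  15 → (3, 'dccdbdbdabdab')

SA = [14, 11, 2, 15, 0, 12, 9, 7, 1, 4, 5, 13, 10, 8, 6, 3]
[i] adj suffixes → lcp
  [1] 14/11 → 2 ('ab')
  [2] 11/2 → 1 ('a')
  [3] 2/15 → 0 ('')
  [4] 15/0 → 1 ('b')
  [5] 0/12 → 1 ('b')
  [6] 12/9 → 4 ('bdab')
  [7] 9/7 → 2 ('bd')
  [8] 7/1 → 0 ('')
  [9] 1/4 → 1 ('c')
  [10] 4/5 → 1 ('c')
  [11] 5/13 → 0 ('')
  [12] 13/10 → 3 ('dab')
  [13] 10/8 → 1 ('d')
  [14] 8/6 → 3 ('dbd')
  [15] 6/3 → 1 ('d')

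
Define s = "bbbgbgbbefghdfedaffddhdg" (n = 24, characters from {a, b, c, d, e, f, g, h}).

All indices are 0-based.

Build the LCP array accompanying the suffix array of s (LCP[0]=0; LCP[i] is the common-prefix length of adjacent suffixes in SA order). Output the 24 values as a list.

sorted suffixes:
  #0 SA[0]=16  'affddhdg'
  #1 SA[1]=0  'bbbgbgbbefghdfedaffddhdg'
  #2 SA[2]=6  'bbefghdfedaffddhdg'
  #3 SA[3]=1  'bbgbgbbefghdfedaffddhdg'
  #4 SA[4]=7  'befghdfedaffddhdg'
  #5 SA[5]=4  'bgbbefghdfedaffddhdg'
  #6 SA[6]=2  'bgbgbbefghdfedaffddhdg'
  #7 SA[7]=15  'daffddhdg'
  #8 SA[8]=19  'ddhdg'
  #9 SA[9]=12  'dfedaffddhdg'
  #10 SA[10]=22  'dg'
  #11 SA[11]=20  'dhdg'
  #12 SA[12]=14  'edaffddhdg'
  #13 SA[13]=8  'efghdfedaffddhdg'
  #14 SA[14]=18  'fddhdg'
  #15 SA[15]=13  'fedaffddhdg'
  #16 SA[16]=17  'ffddhdg'
  #17 SA[17]=9  'fghdfedaffddhdg'
  #18 SA[18]=23  'g'
  #19 SA[19]=5  'gbbefghdfedaffddhdg'
  #20 SA[20]=3  'gbgbbefghdfedaffddhdg'
  #21 SA[21]=10  'ghdfedaffddhdg'
  #22 SA[22]=11  'hdfedaffddhdg'
  #23 SA[23]=21  'hdg'

SA = [16, 0, 6, 1, 7, 4, 2, 15, 19, 12, 22, 20, 14, 8, 18, 13, 17, 9, 23, 5, 3, 10, 11, 21]
rank  pair      lcp
   1  s[16:],s[0:]  0  ''
   2  s[0:],s[6:]  2  'bb'
   3  s[6:],s[1:]  2  'bb'
   4  s[1:],s[7:]  1  'b'
   5  s[7:],s[4:]  1  'b'
   6  s[4:],s[2:]  3  'bgb'
   7  s[2:],s[15:]  0  ''
   8  s[15:],s[19:]  1  'd'
   9  s[19:],s[12:]  1  'd'
  10  s[12:],s[22:]  1  'd'
  11  s[22:],s[20:]  1  'd'
  12  s[20:],s[14:]  0  ''
  13  s[14:],s[8:]  1  'e'
  14  s[8:],s[18:]  0  ''
  15  s[18:],s[13:]  1  'f'
  16  s[13:],s[17:]  1  'f'
  17  s[17:],s[9:]  1  'f'
  18  s[9:],s[23:]  0  ''
  19  s[23:],s[5:]  1  'g'
  20  s[5:],s[3:]  2  'gb'
  21  s[3:],s[10:]  1  'g'
  22  s[10:],s[11:]  0  ''
  23  s[11:],s[21:]  2  'hd'

[0, 0, 2, 2, 1, 1, 3, 0, 1, 1, 1, 1, 0, 1, 0, 1, 1, 1, 0, 1, 2, 1, 0, 2]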